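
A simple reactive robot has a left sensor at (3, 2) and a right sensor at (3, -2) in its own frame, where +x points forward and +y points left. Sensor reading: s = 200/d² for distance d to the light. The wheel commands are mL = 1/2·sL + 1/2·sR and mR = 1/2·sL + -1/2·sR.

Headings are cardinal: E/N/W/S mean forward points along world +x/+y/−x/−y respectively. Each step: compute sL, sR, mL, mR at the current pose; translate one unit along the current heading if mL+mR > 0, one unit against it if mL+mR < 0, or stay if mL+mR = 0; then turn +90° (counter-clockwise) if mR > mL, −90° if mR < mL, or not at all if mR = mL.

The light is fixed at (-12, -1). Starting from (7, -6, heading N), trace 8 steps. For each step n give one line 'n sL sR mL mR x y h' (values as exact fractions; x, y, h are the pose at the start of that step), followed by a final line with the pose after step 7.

0 200/293 40/89 14760/26077 3040/26077 7 -6 N
1 25/61 5/13 315/793 10/793 7 -5 E
2 200/533 200/373 90600/198809 -16000/198809 8 -5 S
3 100/169 100/149 15900/25181 -1000/25181 8 -6 W
4 200/293 40/89 14760/26077 3040/26077 7 -6 N
5 25/61 5/13 315/793 10/793 7 -5 E
6 200/533 200/373 90600/198809 -16000/198809 8 -5 S
7 100/169 100/149 15900/25181 -1000/25181 8 -6 W
final 7 -6 N

n=0: pose=(7,-6,N); sL=200/293, sR=40/89; mL=14760/26077, mR=3040/26077; mL+mR=200/293 → advance +1; mR−mL=-40/89 → turn -1·90°
n=1: pose=(7,-5,E); sL=25/61, sR=5/13; mL=315/793, mR=10/793; mL+mR=25/61 → advance +1; mR−mL=-5/13 → turn -1·90°
n=2: pose=(8,-5,S); sL=200/533, sR=200/373; mL=90600/198809, mR=-16000/198809; mL+mR=200/533 → advance +1; mR−mL=-200/373 → turn -1·90°
n=3: pose=(8,-6,W); sL=100/169, sR=100/149; mL=15900/25181, mR=-1000/25181; mL+mR=100/169 → advance +1; mR−mL=-100/149 → turn -1·90°
n=4: pose=(7,-6,N); sL=200/293, sR=40/89; mL=14760/26077, mR=3040/26077; mL+mR=200/293 → advance +1; mR−mL=-40/89 → turn -1·90°
n=5: pose=(7,-5,E); sL=25/61, sR=5/13; mL=315/793, mR=10/793; mL+mR=25/61 → advance +1; mR−mL=-5/13 → turn -1·90°
n=6: pose=(8,-5,S); sL=200/533, sR=200/373; mL=90600/198809, mR=-16000/198809; mL+mR=200/533 → advance +1; mR−mL=-200/373 → turn -1·90°
n=7: pose=(8,-6,W); sL=100/169, sR=100/149; mL=15900/25181, mR=-1000/25181; mL+mR=100/169 → advance +1; mR−mL=-100/149 → turn -1·90°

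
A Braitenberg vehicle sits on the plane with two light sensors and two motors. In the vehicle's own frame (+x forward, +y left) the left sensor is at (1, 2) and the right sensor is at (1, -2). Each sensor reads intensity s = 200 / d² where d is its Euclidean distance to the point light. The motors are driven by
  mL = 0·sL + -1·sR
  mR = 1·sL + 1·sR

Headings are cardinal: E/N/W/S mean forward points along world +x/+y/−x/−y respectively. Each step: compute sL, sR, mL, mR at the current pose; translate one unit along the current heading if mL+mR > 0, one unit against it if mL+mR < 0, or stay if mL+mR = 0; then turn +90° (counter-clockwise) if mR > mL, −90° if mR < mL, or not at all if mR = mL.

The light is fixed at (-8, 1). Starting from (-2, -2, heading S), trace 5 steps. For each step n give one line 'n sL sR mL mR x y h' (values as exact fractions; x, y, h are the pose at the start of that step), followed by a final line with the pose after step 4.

n=0: pose=(-2,-2,S); sL=5/2, sR=25/4; mL=-25/4, mR=35/4; mL+mR=5/2 → advance +1; mR−mL=15 → turn +1·90°
n=1: pose=(-2,-3,E); sL=200/53, sR=40/17; mL=-40/17, mR=5520/901; mL+mR=200/53 → advance +1; mR−mL=7640/901 → turn +1·90°
n=2: pose=(-1,-3,N); sL=100/17, sR=20/9; mL=-20/9, mR=1240/153; mL+mR=100/17 → advance +1; mR−mL=1580/153 → turn +1·90°
n=3: pose=(-1,-2,W); sL=200/61, sR=200/37; mL=-200/37, mR=19600/2257; mL+mR=200/61 → advance +1; mR−mL=31800/2257 → turn +1·90°
n=4: pose=(-2,-2,S); sL=5/2, sR=25/4; mL=-25/4, mR=35/4; mL+mR=5/2 → advance +1; mR−mL=15 → turn +1·90°

0 5/2 25/4 -25/4 35/4 -2 -2 S
1 200/53 40/17 -40/17 5520/901 -2 -3 E
2 100/17 20/9 -20/9 1240/153 -1 -3 N
3 200/61 200/37 -200/37 19600/2257 -1 -2 W
4 5/2 25/4 -25/4 35/4 -2 -2 S
final -2 -3 E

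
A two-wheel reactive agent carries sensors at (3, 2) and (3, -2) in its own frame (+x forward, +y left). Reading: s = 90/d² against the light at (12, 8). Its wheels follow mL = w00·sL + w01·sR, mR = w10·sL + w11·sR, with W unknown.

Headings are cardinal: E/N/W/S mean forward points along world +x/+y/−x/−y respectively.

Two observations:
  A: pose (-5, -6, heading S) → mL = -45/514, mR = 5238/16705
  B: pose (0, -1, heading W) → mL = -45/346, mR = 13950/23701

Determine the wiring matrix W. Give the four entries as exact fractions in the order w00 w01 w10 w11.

-1/2 0 1 1

obs A: pose=(-5,-6,S) → sL=45/257, sR=9/65, mL=-45/514, mR=5238/16705
obs B: pose=(0,-1,W) → sL=45/173, sR=45/137, mL=-45/346, mR=13950/23701
sensor matrix S = [[45/257, 9/65], [45/173, 45/137]]; det S = 1702296/79185041
solve [mL_A; mL_B] = S·[w00; w01] and [mR_A; mR_B] = S·[w10; w11]:
  w00 = -1/2, w01 = 0, w10 = 1, w11 = 1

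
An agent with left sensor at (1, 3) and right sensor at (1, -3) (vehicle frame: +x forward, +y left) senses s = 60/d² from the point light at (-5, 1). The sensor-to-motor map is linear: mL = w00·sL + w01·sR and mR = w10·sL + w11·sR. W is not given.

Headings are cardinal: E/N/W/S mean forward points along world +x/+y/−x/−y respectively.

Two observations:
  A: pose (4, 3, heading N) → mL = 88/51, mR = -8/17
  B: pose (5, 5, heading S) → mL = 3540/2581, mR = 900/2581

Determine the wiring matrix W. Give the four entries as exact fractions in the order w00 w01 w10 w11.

obs A: pose=(4,3,N) → sL=4/3, sR=20/51, mL=88/51, mR=-8/17
obs B: pose=(5,5,S) → sL=30/89, sR=30/29, mL=3540/2581, mR=900/2581
sensor matrix S = [[4/3, 20/51], [30/89, 30/29]]; det S = 54720/43877
solve [mL_A; mL_B] = S·[w00; w01] and [mR_A; mR_B] = S·[w10; w11]:
  w00 = 1, w01 = 1, w10 = -1/2, w11 = 1/2

1 1 -1/2 1/2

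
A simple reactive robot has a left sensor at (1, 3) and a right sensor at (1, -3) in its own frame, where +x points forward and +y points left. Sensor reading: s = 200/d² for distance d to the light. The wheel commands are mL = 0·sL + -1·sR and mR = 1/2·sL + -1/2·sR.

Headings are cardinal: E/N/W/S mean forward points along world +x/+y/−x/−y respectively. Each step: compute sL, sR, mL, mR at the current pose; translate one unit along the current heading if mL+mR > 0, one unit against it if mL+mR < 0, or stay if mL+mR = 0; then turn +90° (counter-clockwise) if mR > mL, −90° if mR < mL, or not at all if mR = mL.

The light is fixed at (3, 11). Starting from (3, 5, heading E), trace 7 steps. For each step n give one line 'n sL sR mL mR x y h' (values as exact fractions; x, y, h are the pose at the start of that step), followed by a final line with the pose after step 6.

n=0: pose=(3,5,E); sL=20, sR=100/41; mL=-100/41, mR=360/41; mL+mR=260/41 → advance +1; mR−mL=460/41 → turn +1·90°
n=1: pose=(4,5,N); sL=200/29, sR=200/41; mL=-200/41, mR=1200/1189; mL+mR=-4600/1189 → advance -1; mR−mL=7000/1189 → turn +1·90°
n=2: pose=(4,4,W); sL=2, sR=25/2; mL=-25/2, mR=-21/4; mL+mR=-71/4 → advance -1; mR−mL=29/4 → turn +1·90°
n=3: pose=(5,4,S); sL=200/89, sR=40/13; mL=-40/13, mR=-480/1157; mL+mR=-4040/1157 → advance -1; mR−mL=3080/1157 → turn +1·90°
n=4: pose=(5,5,E); sL=100/9, sR=20/9; mL=-20/9, mR=40/9; mL+mR=20/9 → advance +1; mR−mL=20/3 → turn +1·90°
n=5: pose=(6,5,N); sL=8, sR=200/61; mL=-200/61, mR=144/61; mL+mR=-56/61 → advance -1; mR−mL=344/61 → turn +1·90°
n=6: pose=(6,4,W); sL=25/13, sR=10; mL=-10, mR=-105/26; mL+mR=-365/26 → advance -1; mR−mL=155/26 → turn +1·90°

0 20 100/41 -100/41 360/41 3 5 E
1 200/29 200/41 -200/41 1200/1189 4 5 N
2 2 25/2 -25/2 -21/4 4 4 W
3 200/89 40/13 -40/13 -480/1157 5 4 S
4 100/9 20/9 -20/9 40/9 5 5 E
5 8 200/61 -200/61 144/61 6 5 N
6 25/13 10 -10 -105/26 6 4 W
final 7 4 S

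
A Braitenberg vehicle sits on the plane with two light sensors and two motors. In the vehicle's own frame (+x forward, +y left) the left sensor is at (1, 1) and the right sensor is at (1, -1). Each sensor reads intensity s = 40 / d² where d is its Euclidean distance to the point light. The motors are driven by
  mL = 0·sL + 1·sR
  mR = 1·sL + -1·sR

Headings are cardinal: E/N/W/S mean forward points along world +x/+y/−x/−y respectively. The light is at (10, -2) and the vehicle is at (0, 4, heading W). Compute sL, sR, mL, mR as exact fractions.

20/73 4/17 4/17 48/1241

left sensor world pos  = (-1, 3); dL² = 146
right sensor world pos = (-1, 5); dR² = 170
sL = 40/146 = 20/73
sR = 40/170 = 4/17
mL = 0·sL + 1·sR = 4/17
mR = 1·sL + -1·sR = 48/1241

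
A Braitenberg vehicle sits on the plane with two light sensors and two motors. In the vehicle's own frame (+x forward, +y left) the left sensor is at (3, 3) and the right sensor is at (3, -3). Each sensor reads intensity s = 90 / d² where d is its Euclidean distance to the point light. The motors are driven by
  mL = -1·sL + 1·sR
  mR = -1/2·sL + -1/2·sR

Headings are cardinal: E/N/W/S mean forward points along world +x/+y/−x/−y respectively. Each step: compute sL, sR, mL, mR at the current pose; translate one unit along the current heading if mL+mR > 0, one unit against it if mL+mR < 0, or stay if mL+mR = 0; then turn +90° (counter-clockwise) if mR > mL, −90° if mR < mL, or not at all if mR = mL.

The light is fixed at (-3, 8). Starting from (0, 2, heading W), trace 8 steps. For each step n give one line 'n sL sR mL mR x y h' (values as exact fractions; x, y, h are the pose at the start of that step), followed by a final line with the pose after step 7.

0 10/9 10 80/9 -50/9 0 2 W
1 9 45/17 -108/17 -99/17 -1 2 N
2 90/101 90/17 7560/1717 -5310/1717 -1 1 W
3 9/2 45/16 -27/16 -117/32 -2 1 N
4 90/41 90/137 -8640/5617 -8010/5617 -2 0 E
5 45/17 45/17 0 -45/17 -3 0 N
6 2 10/17 -24/17 -22/17 -3 -1 E
7 45/26 9/4 27/52 -207/104 -4 -1 N
final -4 -2 E

n=0: pose=(0,2,W); sL=10/9, sR=10; mL=80/9, mR=-50/9; mL+mR=10/3 → advance +1; mR−mL=-130/9 → turn -1·90°
n=1: pose=(-1,2,N); sL=9, sR=45/17; mL=-108/17, mR=-99/17; mL+mR=-207/17 → advance -1; mR−mL=9/17 → turn +1·90°
n=2: pose=(-1,1,W); sL=90/101, sR=90/17; mL=7560/1717, mR=-5310/1717; mL+mR=2250/1717 → advance +1; mR−mL=-12870/1717 → turn -1·90°
n=3: pose=(-2,1,N); sL=9/2, sR=45/16; mL=-27/16, mR=-117/32; mL+mR=-171/32 → advance -1; mR−mL=-63/32 → turn -1·90°
n=4: pose=(-2,0,E); sL=90/41, sR=90/137; mL=-8640/5617, mR=-8010/5617; mL+mR=-16650/5617 → advance -1; mR−mL=630/5617 → turn +1·90°
n=5: pose=(-3,0,N); sL=45/17, sR=45/17; mL=0, mR=-45/17; mL+mR=-45/17 → advance -1; mR−mL=-45/17 → turn -1·90°
n=6: pose=(-3,-1,E); sL=2, sR=10/17; mL=-24/17, mR=-22/17; mL+mR=-46/17 → advance -1; mR−mL=2/17 → turn +1·90°
n=7: pose=(-4,-1,N); sL=45/26, sR=9/4; mL=27/52, mR=-207/104; mL+mR=-153/104 → advance -1; mR−mL=-261/104 → turn -1·90°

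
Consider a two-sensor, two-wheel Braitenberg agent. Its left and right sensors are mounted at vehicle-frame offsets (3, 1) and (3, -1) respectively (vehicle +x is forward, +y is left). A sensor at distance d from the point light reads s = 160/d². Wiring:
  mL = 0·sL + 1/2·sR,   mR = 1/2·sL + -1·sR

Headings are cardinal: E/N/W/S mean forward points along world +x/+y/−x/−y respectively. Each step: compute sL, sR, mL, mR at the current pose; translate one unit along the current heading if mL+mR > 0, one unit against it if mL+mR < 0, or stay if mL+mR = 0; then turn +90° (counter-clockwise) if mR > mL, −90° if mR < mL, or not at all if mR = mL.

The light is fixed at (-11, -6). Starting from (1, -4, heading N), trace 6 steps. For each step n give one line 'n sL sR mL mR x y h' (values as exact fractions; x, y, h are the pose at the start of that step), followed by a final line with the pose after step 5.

n=0: pose=(1,-4,N); sL=80/73, sR=80/97; mL=40/97, mR=-1960/7081; mL+mR=960/7081 → advance +1; mR−mL=-4880/7081 → turn -1·90°
n=1: pose=(1,-3,E); sL=160/241, sR=160/229; mL=80/229, mR=-20240/55189; mL+mR=-960/55189 → advance -1; mR−mL=-39520/55189 → turn -1·90°
n=2: pose=(0,-3,S); sL=10/9, sR=8/5; mL=4/5, mR=-47/45; mL+mR=-11/45 → advance -1; mR−mL=-83/45 → turn -1·90°
n=3: pose=(0,-2,W); sL=160/73, sR=160/89; mL=80/89, mR=-4560/6497; mL+mR=1280/6497 → advance +1; mR−mL=-10400/6497 → turn -1·90°
n=4: pose=(-1,-2,N); sL=16/13, sR=16/17; mL=8/17, mR=-72/221; mL+mR=32/221 → advance +1; mR−mL=-176/221 → turn -1·90°
n=5: pose=(-1,-1,E); sL=32/41, sR=32/37; mL=16/37, mR=-720/1517; mL+mR=-64/1517 → advance -1; mR−mL=-1376/1517 → turn -1·90°

0 80/73 80/97 40/97 -1960/7081 1 -4 N
1 160/241 160/229 80/229 -20240/55189 1 -3 E
2 10/9 8/5 4/5 -47/45 0 -3 S
3 160/73 160/89 80/89 -4560/6497 0 -2 W
4 16/13 16/17 8/17 -72/221 -1 -2 N
5 32/41 32/37 16/37 -720/1517 -1 -1 E
final -2 -1 S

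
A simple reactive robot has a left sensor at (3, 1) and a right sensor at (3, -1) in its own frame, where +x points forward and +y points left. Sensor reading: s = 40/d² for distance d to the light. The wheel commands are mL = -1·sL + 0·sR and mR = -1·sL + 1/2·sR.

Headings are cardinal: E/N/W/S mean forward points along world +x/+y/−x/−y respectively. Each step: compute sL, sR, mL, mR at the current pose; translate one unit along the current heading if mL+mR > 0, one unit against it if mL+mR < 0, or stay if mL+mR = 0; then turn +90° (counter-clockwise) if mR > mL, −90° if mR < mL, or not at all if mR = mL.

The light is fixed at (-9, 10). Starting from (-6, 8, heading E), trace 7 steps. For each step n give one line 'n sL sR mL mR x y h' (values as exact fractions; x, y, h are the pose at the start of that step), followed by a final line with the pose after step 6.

0 40/37 8/9 -40/37 -212/333 -6 8 E
1 20 4 -20 -18 -7 8 N
2 40/17 8 -40/17 28/17 -7 7 W
3 10/13 1 -10/13 -7/26 -6 7 S
4 40/37 8/9 -40/37 -212/333 -6 8 E
5 20 4 -20 -18 -7 8 N
6 40/17 8 -40/17 28/17 -7 7 W
final -6 7 S

n=0: pose=(-6,8,E); sL=40/37, sR=8/9; mL=-40/37, mR=-212/333; mL+mR=-572/333 → advance -1; mR−mL=4/9 → turn +1·90°
n=1: pose=(-7,8,N); sL=20, sR=4; mL=-20, mR=-18; mL+mR=-38 → advance -1; mR−mL=2 → turn +1·90°
n=2: pose=(-7,7,W); sL=40/17, sR=8; mL=-40/17, mR=28/17; mL+mR=-12/17 → advance -1; mR−mL=4 → turn +1·90°
n=3: pose=(-6,7,S); sL=10/13, sR=1; mL=-10/13, mR=-7/26; mL+mR=-27/26 → advance -1; mR−mL=1/2 → turn +1·90°
n=4: pose=(-6,8,E); sL=40/37, sR=8/9; mL=-40/37, mR=-212/333; mL+mR=-572/333 → advance -1; mR−mL=4/9 → turn +1·90°
n=5: pose=(-7,8,N); sL=20, sR=4; mL=-20, mR=-18; mL+mR=-38 → advance -1; mR−mL=2 → turn +1·90°
n=6: pose=(-7,7,W); sL=40/17, sR=8; mL=-40/17, mR=28/17; mL+mR=-12/17 → advance -1; mR−mL=4 → turn +1·90°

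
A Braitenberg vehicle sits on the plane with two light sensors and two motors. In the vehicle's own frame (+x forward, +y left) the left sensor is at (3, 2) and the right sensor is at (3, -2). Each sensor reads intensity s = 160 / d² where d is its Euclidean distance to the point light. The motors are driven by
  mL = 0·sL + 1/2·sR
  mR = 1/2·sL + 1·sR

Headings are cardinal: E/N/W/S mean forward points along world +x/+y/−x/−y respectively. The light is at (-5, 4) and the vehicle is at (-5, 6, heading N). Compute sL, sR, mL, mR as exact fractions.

160/29 160/29 80/29 240/29

left sensor world pos  = (-7, 9); dL² = 29
right sensor world pos = (-3, 9); dR² = 29
sL = 160/29 = 160/29
sR = 160/29 = 160/29
mL = 0·sL + 1/2·sR = 80/29
mR = 1/2·sL + 1·sR = 240/29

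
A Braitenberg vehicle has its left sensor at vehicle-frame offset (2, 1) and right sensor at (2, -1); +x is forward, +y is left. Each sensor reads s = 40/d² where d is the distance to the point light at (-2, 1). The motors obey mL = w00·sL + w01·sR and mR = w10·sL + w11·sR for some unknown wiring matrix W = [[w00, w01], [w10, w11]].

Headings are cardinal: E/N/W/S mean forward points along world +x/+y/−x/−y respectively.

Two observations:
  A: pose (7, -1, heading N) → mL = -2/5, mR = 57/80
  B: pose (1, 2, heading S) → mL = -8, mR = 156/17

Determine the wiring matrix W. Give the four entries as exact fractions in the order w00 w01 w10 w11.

obs A: pose=(7,-1,N) → sL=5/8, sR=2/5, mL=-2/5, mR=57/80
obs B: pose=(1,2,S) → sL=40/17, sR=8, mL=-8, mR=156/17
sensor matrix S = [[5/8, 2/5], [40/17, 8]]; det S = 69/17
solve [mL_A; mL_B] = S·[w00; w01] and [mR_A; mR_B] = S·[w10; w11]:
  w00 = 0, w01 = -1, w10 = 1/2, w11 = 1

0 -1 1/2 1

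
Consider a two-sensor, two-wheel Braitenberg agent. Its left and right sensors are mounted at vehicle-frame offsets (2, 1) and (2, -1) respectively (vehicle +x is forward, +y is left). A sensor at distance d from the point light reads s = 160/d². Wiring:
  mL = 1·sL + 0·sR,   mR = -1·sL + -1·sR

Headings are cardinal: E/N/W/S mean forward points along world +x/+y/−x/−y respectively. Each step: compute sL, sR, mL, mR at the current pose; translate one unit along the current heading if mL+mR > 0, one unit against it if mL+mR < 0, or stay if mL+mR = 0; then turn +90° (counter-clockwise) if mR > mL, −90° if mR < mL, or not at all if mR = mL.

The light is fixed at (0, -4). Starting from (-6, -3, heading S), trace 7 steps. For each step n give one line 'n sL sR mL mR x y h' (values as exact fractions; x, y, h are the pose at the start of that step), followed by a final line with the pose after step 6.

n=0: pose=(-6,-3,S); sL=80/13, sR=16/5; mL=80/13, mR=-608/65; mL+mR=-16/5 → advance -1; mR−mL=-1008/65 → turn -1·90°
n=1: pose=(-6,-2,W); sL=32/13, sR=160/73; mL=32/13, mR=-4416/949; mL+mR=-160/73 → advance -1; mR−mL=-6752/949 → turn -1·90°
n=2: pose=(-5,-2,N); sL=40/13, sR=5; mL=40/13, mR=-105/13; mL+mR=-5 → advance -1; mR−mL=-145/13 → turn -1·90°
n=3: pose=(-5,-3,E); sL=160/13, sR=160/9; mL=160/13, mR=-3520/117; mL+mR=-160/9 → advance -1; mR−mL=-4960/117 → turn -1·90°
n=4: pose=(-6,-3,S); sL=80/13, sR=16/5; mL=80/13, mR=-608/65; mL+mR=-16/5 → advance -1; mR−mL=-1008/65 → turn -1·90°
n=5: pose=(-6,-2,W); sL=32/13, sR=160/73; mL=32/13, mR=-4416/949; mL+mR=-160/73 → advance -1; mR−mL=-6752/949 → turn -1·90°
n=6: pose=(-5,-2,N); sL=40/13, sR=5; mL=40/13, mR=-105/13; mL+mR=-5 → advance -1; mR−mL=-145/13 → turn -1·90°

0 80/13 16/5 80/13 -608/65 -6 -3 S
1 32/13 160/73 32/13 -4416/949 -6 -2 W
2 40/13 5 40/13 -105/13 -5 -2 N
3 160/13 160/9 160/13 -3520/117 -5 -3 E
4 80/13 16/5 80/13 -608/65 -6 -3 S
5 32/13 160/73 32/13 -4416/949 -6 -2 W
6 40/13 5 40/13 -105/13 -5 -2 N
final -5 -3 E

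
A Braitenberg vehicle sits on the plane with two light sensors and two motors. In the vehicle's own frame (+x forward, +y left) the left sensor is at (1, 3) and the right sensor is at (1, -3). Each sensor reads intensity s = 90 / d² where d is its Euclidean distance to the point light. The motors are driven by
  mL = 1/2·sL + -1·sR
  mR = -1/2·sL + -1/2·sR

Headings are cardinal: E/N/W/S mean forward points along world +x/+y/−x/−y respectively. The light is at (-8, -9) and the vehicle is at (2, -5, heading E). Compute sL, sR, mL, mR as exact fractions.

9/17 45/61 -981/2074 -657/1037

left sensor world pos  = (3, -2); dL² = 170
right sensor world pos = (3, -8); dR² = 122
sL = 90/170 = 9/17
sR = 90/122 = 45/61
mL = 1/2·sL + -1·sR = -981/2074
mR = -1/2·sL + -1/2·sR = -657/1037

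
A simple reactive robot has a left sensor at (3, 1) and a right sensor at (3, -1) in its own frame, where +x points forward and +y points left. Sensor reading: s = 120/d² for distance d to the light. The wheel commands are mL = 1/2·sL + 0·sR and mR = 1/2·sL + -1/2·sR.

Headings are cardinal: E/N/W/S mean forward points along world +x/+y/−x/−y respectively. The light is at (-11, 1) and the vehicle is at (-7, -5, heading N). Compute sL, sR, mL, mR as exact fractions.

left sensor world pos  = (-8, -2); dL² = 18
right sensor world pos = (-6, -2); dR² = 34
sL = 120/18 = 20/3
sR = 120/34 = 60/17
mL = 1/2·sL + 0·sR = 10/3
mR = 1/2·sL + -1/2·sR = 80/51

20/3 60/17 10/3 80/51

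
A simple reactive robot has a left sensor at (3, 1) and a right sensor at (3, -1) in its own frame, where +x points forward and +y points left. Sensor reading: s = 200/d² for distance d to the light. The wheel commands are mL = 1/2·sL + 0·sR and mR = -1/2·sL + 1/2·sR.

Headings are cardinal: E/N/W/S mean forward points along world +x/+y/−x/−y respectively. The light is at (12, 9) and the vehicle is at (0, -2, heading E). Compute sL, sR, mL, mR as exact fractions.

200/181 8/9 100/181 -176/1629

left sensor world pos  = (3, -1); dL² = 181
right sensor world pos = (3, -3); dR² = 225
sL = 200/181 = 200/181
sR = 200/225 = 8/9
mL = 1/2·sL + 0·sR = 100/181
mR = -1/2·sL + 1/2·sR = -176/1629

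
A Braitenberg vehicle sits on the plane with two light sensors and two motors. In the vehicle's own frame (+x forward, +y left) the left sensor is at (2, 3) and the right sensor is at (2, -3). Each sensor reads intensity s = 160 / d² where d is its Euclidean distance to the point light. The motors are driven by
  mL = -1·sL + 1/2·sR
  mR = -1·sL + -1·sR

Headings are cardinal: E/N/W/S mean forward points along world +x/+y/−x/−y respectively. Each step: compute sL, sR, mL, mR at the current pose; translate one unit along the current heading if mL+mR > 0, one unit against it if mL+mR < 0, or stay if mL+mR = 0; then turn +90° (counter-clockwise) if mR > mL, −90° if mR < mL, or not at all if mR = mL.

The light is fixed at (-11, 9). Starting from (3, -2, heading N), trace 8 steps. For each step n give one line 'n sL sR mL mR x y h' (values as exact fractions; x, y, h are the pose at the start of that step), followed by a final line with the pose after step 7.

0 80/101 16/37 -2152/3737 -4576/3737 3 -2 N
1 160/337 160/481 -50000/162097 -130880/162097 3 -3 E
2 40/113 20/37 -350/4181 -3740/4181 2 -3 S
3 160/317 32/37 -848/11729 -16064/11729 2 -2 W
4 80/101 16/37 -2152/3737 -4576/3737 3 -2 N
5 160/337 160/481 -50000/162097 -130880/162097 3 -3 E
6 40/113 20/37 -350/4181 -3740/4181 2 -3 S
7 160/317 32/37 -848/11729 -16064/11729 2 -2 W
final 3 -2 N

n=0: pose=(3,-2,N); sL=80/101, sR=16/37; mL=-2152/3737, mR=-4576/3737; mL+mR=-6728/3737 → advance -1; mR−mL=-24/37 → turn -1·90°
n=1: pose=(3,-3,E); sL=160/337, sR=160/481; mL=-50000/162097, mR=-130880/162097; mL+mR=-180880/162097 → advance -1; mR−mL=-240/481 → turn -1·90°
n=2: pose=(2,-3,S); sL=40/113, sR=20/37; mL=-350/4181, mR=-3740/4181; mL+mR=-4090/4181 → advance -1; mR−mL=-30/37 → turn -1·90°
n=3: pose=(2,-2,W); sL=160/317, sR=32/37; mL=-848/11729, mR=-16064/11729; mL+mR=-16912/11729 → advance -1; mR−mL=-48/37 → turn -1·90°
n=4: pose=(3,-2,N); sL=80/101, sR=16/37; mL=-2152/3737, mR=-4576/3737; mL+mR=-6728/3737 → advance -1; mR−mL=-24/37 → turn -1·90°
n=5: pose=(3,-3,E); sL=160/337, sR=160/481; mL=-50000/162097, mR=-130880/162097; mL+mR=-180880/162097 → advance -1; mR−mL=-240/481 → turn -1·90°
n=6: pose=(2,-3,S); sL=40/113, sR=20/37; mL=-350/4181, mR=-3740/4181; mL+mR=-4090/4181 → advance -1; mR−mL=-30/37 → turn -1·90°
n=7: pose=(2,-2,W); sL=160/317, sR=32/37; mL=-848/11729, mR=-16064/11729; mL+mR=-16912/11729 → advance -1; mR−mL=-48/37 → turn -1·90°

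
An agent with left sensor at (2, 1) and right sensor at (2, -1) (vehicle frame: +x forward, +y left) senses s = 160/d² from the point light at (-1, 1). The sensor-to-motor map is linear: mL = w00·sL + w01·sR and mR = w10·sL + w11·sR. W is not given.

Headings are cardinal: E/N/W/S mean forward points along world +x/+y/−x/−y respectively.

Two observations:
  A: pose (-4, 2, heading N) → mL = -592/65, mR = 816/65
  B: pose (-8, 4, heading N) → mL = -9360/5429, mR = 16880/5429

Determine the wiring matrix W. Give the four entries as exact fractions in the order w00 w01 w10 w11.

1/2 -1 1 1/2

obs A: pose=(-4,2,N) → sL=32/5, sR=160/13, mL=-592/65, mR=816/65
obs B: pose=(-8,4,N) → sL=160/89, sR=160/61, mL=-9360/5429, mR=16880/5429
sensor matrix S = [[32/5, 160/13], [160/89, 160/61]]; det S = -376832/70577
solve [mL_A; mL_B] = S·[w00; w01] and [mR_A; mR_B] = S·[w10; w11]:
  w00 = 1/2, w01 = -1, w10 = 1, w11 = 1/2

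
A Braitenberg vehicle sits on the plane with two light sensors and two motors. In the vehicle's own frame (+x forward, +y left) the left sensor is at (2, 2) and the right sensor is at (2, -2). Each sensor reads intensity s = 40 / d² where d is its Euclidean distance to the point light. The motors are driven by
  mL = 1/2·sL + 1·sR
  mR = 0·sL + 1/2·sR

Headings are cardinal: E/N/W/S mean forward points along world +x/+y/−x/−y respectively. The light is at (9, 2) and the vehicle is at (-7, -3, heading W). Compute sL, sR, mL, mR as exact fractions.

40/373 40/333 21580/124209 20/333

left sensor world pos  = (-9, -5); dL² = 373
right sensor world pos = (-9, -1); dR² = 333
sL = 40/373 = 40/373
sR = 40/333 = 40/333
mL = 1/2·sL + 1·sR = 21580/124209
mR = 0·sL + 1/2·sR = 20/333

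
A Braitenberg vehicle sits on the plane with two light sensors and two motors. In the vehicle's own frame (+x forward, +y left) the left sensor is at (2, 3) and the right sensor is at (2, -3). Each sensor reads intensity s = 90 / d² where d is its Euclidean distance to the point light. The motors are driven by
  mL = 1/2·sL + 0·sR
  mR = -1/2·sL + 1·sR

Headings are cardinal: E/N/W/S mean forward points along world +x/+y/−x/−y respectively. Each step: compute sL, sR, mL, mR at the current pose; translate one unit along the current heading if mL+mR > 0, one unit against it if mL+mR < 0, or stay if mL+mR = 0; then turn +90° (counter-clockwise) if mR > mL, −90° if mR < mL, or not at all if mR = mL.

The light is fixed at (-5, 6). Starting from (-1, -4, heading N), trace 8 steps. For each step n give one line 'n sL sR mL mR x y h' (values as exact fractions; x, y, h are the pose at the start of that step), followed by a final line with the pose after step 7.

n=0: pose=(-1,-4,N); sL=18/13, sR=90/113; mL=9/13, mR=153/1469; mL+mR=90/113 → advance +1; mR−mL=-864/1469 → turn -1·90°
n=1: pose=(-1,-3,E); sL=5/4, sR=1/2; mL=5/8, mR=-1/8; mL+mR=1/2 → advance +1; mR−mL=-3/4 → turn -1·90°
n=2: pose=(0,-3,S); sL=18/37, sR=18/25; mL=9/37, mR=441/925; mL+mR=18/25 → advance +1; mR−mL=216/925 → turn +1·90°
n=3: pose=(0,-4,E); sL=45/49, sR=45/109; mL=45/98, mR=-495/10682; mL+mR=45/109 → advance +1; mR−mL=-2700/5341 → turn -1·90°
n=4: pose=(1,-4,S); sL=2/5, sR=10/17; mL=1/5, mR=33/85; mL+mR=10/17 → advance +1; mR−mL=16/85 → turn +1·90°
n=5: pose=(1,-5,E); sL=45/64, sR=9/26; mL=45/128, mR=-9/1664; mL+mR=9/26 → advance +1; mR−mL=-297/832 → turn -1·90°
n=6: pose=(2,-5,S); sL=90/269, sR=18/37; mL=45/269, mR=3177/9953; mL+mR=18/37 → advance +1; mR−mL=1512/9953 → turn +1·90°
n=7: pose=(2,-6,E); sL=5/9, sR=5/17; mL=5/18, mR=5/306; mL+mR=5/17 → advance +1; mR−mL=-40/153 → turn -1·90°

0 18/13 90/113 9/13 153/1469 -1 -4 N
1 5/4 1/2 5/8 -1/8 -1 -3 E
2 18/37 18/25 9/37 441/925 0 -3 S
3 45/49 45/109 45/98 -495/10682 0 -4 E
4 2/5 10/17 1/5 33/85 1 -4 S
5 45/64 9/26 45/128 -9/1664 1 -5 E
6 90/269 18/37 45/269 3177/9953 2 -5 S
7 5/9 5/17 5/18 5/306 2 -6 E
final 3 -6 S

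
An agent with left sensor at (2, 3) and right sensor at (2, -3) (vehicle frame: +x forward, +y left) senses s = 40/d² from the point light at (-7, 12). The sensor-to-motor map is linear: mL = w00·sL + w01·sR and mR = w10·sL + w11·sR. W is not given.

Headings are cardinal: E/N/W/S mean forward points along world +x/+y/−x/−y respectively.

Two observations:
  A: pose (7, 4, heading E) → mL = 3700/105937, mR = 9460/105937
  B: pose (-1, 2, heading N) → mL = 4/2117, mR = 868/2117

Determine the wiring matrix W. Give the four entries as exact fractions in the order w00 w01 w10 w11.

-1/2 1 1 -1/2

obs A: pose=(7,4,E) → sL=40/281, sR=40/377, mL=3700/105937, mR=9460/105937
obs B: pose=(-1,2,N) → sL=40/73, sR=8/29, mL=4/2117, mR=868/2117
sensor matrix S = [[40/281, 40/377], [40/73, 8/29]]; det S = -145920/7733401
solve [mL_A; mL_B] = S·[w00; w01] and [mR_A; mR_B] = S·[w10; w11]:
  w00 = -1/2, w01 = 1, w10 = 1, w11 = -1/2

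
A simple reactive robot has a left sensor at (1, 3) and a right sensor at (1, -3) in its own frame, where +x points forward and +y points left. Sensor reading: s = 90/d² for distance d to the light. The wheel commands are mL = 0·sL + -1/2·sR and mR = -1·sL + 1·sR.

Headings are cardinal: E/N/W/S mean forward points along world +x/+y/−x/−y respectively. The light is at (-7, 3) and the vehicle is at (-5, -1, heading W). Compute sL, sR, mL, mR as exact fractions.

left sensor world pos  = (-6, -4); dL² = 50
right sensor world pos = (-6, 2); dR² = 2
sL = 90/50 = 9/5
sR = 90/2 = 45
mL = 0·sL + -1/2·sR = -45/2
mR = -1·sL + 1·sR = 216/5

9/5 45 -45/2 216/5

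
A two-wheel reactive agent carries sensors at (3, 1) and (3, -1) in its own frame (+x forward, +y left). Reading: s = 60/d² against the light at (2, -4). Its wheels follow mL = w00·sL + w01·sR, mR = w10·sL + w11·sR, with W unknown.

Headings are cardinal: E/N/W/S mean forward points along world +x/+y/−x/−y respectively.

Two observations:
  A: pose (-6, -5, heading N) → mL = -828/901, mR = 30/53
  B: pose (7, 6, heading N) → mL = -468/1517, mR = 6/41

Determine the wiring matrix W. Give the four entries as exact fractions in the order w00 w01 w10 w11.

-1/2 -1/2 0 1/2

obs A: pose=(-6,-5,N) → sL=12/17, sR=60/53, mL=-828/901, mR=30/53
obs B: pose=(7,6,N) → sL=12/37, sR=12/41, mL=-468/1517, mR=6/41
sensor matrix S = [[12/17, 60/53], [12/37, 12/41]]; det S = -219456/1366817
solve [mL_A; mL_B] = S·[w00; w01] and [mR_A; mR_B] = S·[w10; w11]:
  w00 = -1/2, w01 = -1/2, w10 = 0, w11 = 1/2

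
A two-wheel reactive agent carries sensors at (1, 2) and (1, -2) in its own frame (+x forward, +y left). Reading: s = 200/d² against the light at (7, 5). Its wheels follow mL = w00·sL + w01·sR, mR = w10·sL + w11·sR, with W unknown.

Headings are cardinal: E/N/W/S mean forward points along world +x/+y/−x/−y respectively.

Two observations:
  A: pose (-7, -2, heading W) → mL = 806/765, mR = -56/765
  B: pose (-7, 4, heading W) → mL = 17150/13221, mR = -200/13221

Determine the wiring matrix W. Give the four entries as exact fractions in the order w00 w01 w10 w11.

1 1/2 1/2 -1/2

obs A: pose=(-7,-2,W) → sL=100/153, sR=4/5, mL=806/765, mR=-56/765
obs B: pose=(-7,4,W) → sL=100/117, sR=100/113, mL=17150/13221, mR=-200/13221
sensor matrix S = [[100/153, 4/5], [100/117, 100/113]]; det S = -23680/224757
solve [mL_A; mL_B] = S·[w00; w01] and [mR_A; mR_B] = S·[w10; w11]:
  w00 = 1, w01 = 1/2, w10 = 1/2, w11 = -1/2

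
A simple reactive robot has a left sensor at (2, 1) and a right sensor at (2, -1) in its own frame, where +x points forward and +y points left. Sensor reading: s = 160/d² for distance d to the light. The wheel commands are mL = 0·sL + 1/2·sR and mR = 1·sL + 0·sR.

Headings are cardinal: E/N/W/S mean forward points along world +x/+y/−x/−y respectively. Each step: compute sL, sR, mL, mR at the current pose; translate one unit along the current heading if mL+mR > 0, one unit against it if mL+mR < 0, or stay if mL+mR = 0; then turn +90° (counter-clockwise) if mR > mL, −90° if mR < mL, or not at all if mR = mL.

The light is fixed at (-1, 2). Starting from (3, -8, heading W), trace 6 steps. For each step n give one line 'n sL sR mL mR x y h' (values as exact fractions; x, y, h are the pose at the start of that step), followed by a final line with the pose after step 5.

0 32/25 32/17 16/17 32/25 3 -8 W
1 1 40/37 20/37 1 2 -8 S
2 32/25 160/169 80/169 32/25 2 -9 E
3 16/9 80/53 40/53 16/9 3 -9 N
4 32/25 32/17 16/17 32/25 3 -8 W
5 1 40/37 20/37 1 2 -8 S
final 2 -9 E

n=0: pose=(3,-8,W); sL=32/25, sR=32/17; mL=16/17, mR=32/25; mL+mR=944/425 → advance +1; mR−mL=144/425 → turn +1·90°
n=1: pose=(2,-8,S); sL=1, sR=40/37; mL=20/37, mR=1; mL+mR=57/37 → advance +1; mR−mL=17/37 → turn +1·90°
n=2: pose=(2,-9,E); sL=32/25, sR=160/169; mL=80/169, mR=32/25; mL+mR=7408/4225 → advance +1; mR−mL=3408/4225 → turn +1·90°
n=3: pose=(3,-9,N); sL=16/9, sR=80/53; mL=40/53, mR=16/9; mL+mR=1208/477 → advance +1; mR−mL=488/477 → turn +1·90°
n=4: pose=(3,-8,W); sL=32/25, sR=32/17; mL=16/17, mR=32/25; mL+mR=944/425 → advance +1; mR−mL=144/425 → turn +1·90°
n=5: pose=(2,-8,S); sL=1, sR=40/37; mL=20/37, mR=1; mL+mR=57/37 → advance +1; mR−mL=17/37 → turn +1·90°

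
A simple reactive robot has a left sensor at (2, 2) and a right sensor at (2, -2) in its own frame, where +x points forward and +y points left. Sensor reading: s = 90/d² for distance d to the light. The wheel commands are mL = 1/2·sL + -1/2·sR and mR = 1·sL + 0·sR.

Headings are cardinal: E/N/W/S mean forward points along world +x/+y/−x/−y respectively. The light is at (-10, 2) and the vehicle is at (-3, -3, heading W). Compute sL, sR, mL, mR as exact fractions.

45/37 45/17 -450/629 45/37

left sensor world pos  = (-5, -5); dL² = 74
right sensor world pos = (-5, -1); dR² = 34
sL = 90/74 = 45/37
sR = 90/34 = 45/17
mL = 1/2·sL + -1/2·sR = -450/629
mR = 1·sL + 0·sR = 45/37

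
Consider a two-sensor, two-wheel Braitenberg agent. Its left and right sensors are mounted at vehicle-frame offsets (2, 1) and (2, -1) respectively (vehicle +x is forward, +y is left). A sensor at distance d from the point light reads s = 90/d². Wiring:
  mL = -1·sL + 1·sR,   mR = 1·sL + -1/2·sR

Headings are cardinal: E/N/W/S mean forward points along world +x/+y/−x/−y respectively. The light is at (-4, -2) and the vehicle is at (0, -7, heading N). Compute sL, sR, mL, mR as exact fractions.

left sensor world pos  = (-1, -5); dL² = 18
right sensor world pos = (1, -5); dR² = 34
sL = 90/18 = 5
sR = 90/34 = 45/17
mL = -1·sL + 1·sR = -40/17
mR = 1·sL + -1/2·sR = 125/34

5 45/17 -40/17 125/34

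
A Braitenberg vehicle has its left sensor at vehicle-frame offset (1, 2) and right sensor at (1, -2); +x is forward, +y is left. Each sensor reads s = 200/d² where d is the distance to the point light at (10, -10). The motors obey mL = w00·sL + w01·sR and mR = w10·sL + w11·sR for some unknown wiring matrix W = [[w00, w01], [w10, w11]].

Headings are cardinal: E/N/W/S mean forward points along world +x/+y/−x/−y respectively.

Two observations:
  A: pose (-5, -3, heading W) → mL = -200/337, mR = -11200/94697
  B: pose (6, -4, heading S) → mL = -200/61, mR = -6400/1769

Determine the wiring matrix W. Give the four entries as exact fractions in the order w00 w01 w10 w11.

obs A: pose=(-5,-3,W) → sL=200/281, sR=200/337, mL=-200/337, mR=-11200/94697
obs B: pose=(6,-4,S) → sL=200/29, sR=200/61, mL=-200/61, mR=-6400/1769
sensor matrix S = [[200/281, 200/337], [200/29, 200/61]]; det S = -294720000/167518993
solve [mL_A; mL_B] = S·[w00; w01] and [mR_A; mR_B] = S·[w10; w11]:
  w00 = 0, w01 = -1, w10 = -1, w11 = 1

0 -1 -1 1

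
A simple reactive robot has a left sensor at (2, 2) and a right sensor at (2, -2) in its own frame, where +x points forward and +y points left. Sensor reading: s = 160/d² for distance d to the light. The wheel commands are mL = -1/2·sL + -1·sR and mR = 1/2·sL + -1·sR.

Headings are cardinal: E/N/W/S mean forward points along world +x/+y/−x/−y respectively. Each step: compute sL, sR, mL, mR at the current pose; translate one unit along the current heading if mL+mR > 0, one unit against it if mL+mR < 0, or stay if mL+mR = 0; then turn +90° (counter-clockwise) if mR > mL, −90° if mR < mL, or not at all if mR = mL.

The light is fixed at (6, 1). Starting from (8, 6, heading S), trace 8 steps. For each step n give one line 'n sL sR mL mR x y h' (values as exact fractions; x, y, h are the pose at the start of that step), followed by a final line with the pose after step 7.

0 32/5 160/9 -944/45 -656/45 8 6 S
1 2 5 -6 -4 8 7 E
2 32/13 160/73 -3248/949 -912/949 7 7 N
3 16 16/5 -56/5 24/5 7 6 W
4 32/5 160/9 -944/45 -656/45 8 6 S
5 2 5 -6 -4 8 7 E
6 32/13 160/73 -3248/949 -912/949 7 7 N
7 16 16/5 -56/5 24/5 7 6 W
final 8 6 S

n=0: pose=(8,6,S); sL=32/5, sR=160/9; mL=-944/45, mR=-656/45; mL+mR=-320/9 → advance -1; mR−mL=32/5 → turn +1·90°
n=1: pose=(8,7,E); sL=2, sR=5; mL=-6, mR=-4; mL+mR=-10 → advance -1; mR−mL=2 → turn +1·90°
n=2: pose=(7,7,N); sL=32/13, sR=160/73; mL=-3248/949, mR=-912/949; mL+mR=-320/73 → advance -1; mR−mL=32/13 → turn +1·90°
n=3: pose=(7,6,W); sL=16, sR=16/5; mL=-56/5, mR=24/5; mL+mR=-32/5 → advance -1; mR−mL=16 → turn +1·90°
n=4: pose=(8,6,S); sL=32/5, sR=160/9; mL=-944/45, mR=-656/45; mL+mR=-320/9 → advance -1; mR−mL=32/5 → turn +1·90°
n=5: pose=(8,7,E); sL=2, sR=5; mL=-6, mR=-4; mL+mR=-10 → advance -1; mR−mL=2 → turn +1·90°
n=6: pose=(7,7,N); sL=32/13, sR=160/73; mL=-3248/949, mR=-912/949; mL+mR=-320/73 → advance -1; mR−mL=32/13 → turn +1·90°
n=7: pose=(7,6,W); sL=16, sR=16/5; mL=-56/5, mR=24/5; mL+mR=-32/5 → advance -1; mR−mL=16 → turn +1·90°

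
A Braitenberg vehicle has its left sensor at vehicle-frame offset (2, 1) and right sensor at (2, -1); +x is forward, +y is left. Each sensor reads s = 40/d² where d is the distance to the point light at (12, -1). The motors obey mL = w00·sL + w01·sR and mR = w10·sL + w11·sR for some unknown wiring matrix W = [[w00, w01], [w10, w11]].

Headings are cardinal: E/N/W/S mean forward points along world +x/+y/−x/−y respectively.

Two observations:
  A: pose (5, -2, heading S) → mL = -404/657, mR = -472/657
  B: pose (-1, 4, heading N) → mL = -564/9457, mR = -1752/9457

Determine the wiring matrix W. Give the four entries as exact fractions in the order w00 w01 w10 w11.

obs A: pose=(5,-2,S) → sL=8/9, sR=40/73, mL=-404/657, mR=-472/657
obs B: pose=(-1,4,N) → sL=8/49, sR=40/193, mL=-564/9457, mR=-1752/9457
sensor matrix S = [[8/9, 40/73], [8/49, 40/193]]; det S = 588800/6213249
solve [mL_A; mL_B] = S·[w00; w01] and [mR_A; mR_B] = S·[w10; w11]:
  w00 = -1, w01 = 1/2, w10 = -1/2, w11 = -1/2

-1 1/2 -1/2 -1/2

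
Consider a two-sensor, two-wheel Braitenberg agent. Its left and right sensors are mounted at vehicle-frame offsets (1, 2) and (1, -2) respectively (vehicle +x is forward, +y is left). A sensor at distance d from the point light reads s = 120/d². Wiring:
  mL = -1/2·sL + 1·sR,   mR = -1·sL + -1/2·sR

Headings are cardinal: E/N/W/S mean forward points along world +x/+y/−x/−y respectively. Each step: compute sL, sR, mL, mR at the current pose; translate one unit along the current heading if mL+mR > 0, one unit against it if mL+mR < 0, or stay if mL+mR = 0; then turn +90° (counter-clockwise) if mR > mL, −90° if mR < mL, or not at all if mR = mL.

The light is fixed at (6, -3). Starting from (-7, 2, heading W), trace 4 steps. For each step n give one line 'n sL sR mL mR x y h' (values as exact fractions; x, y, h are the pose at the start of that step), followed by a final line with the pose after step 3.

0 24/41 24/49 396/2009 -1668/2009 -7 2 W
1 15/29 15/17 615/986 -945/986 -6 2 N
2 120/157 24/25 2268/3925 -4884/3925 -6 1 E
3 12/13 20/39 2/39 -46/39 -7 1 S
final -7 2 W

n=0: pose=(-7,2,W); sL=24/41, sR=24/49; mL=396/2009, mR=-1668/2009; mL+mR=-1272/2009 → advance -1; mR−mL=-2064/2009 → turn -1·90°
n=1: pose=(-6,2,N); sL=15/29, sR=15/17; mL=615/986, mR=-945/986; mL+mR=-165/493 → advance -1; mR−mL=-780/493 → turn -1·90°
n=2: pose=(-6,1,E); sL=120/157, sR=24/25; mL=2268/3925, mR=-4884/3925; mL+mR=-2616/3925 → advance -1; mR−mL=-7152/3925 → turn -1·90°
n=3: pose=(-7,1,S); sL=12/13, sR=20/39; mL=2/39, mR=-46/39; mL+mR=-44/39 → advance -1; mR−mL=-16/13 → turn -1·90°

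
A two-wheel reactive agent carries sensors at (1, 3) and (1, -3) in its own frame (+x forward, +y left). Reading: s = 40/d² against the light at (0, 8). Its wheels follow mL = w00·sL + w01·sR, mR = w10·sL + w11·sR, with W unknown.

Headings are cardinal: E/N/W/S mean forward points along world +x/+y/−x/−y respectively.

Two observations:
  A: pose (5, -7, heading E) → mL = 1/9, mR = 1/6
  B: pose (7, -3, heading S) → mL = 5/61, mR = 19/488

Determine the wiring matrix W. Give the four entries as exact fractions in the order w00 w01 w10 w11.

obs A: pose=(5,-7,E) → sL=2/9, sR=1/9, mL=1/9, mR=1/6
obs B: pose=(7,-3,S) → sL=10/61, sR=1/4, mL=5/61, mR=19/488
sensor matrix S = [[2/9, 1/9], [10/61, 1/4]]; det S = 41/1098
solve [mL_A; mL_B] = S·[w00; w01] and [mR_A; mR_B] = S·[w10; w11]:
  w00 = 1/2, w01 = 0, w10 = 1, w11 = -1/2

1/2 0 1 -1/2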